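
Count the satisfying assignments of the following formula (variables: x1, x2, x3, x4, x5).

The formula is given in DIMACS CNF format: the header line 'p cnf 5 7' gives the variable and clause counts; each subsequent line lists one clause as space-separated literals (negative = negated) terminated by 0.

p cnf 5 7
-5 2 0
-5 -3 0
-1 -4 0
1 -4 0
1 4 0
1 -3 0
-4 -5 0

There are 2^5 = 32 truth assignments over (x1, x2, x3, x4, x5).
Split on x1. With x1 = True, the clauses containing x1 are satisfied and ¬x1 drops from the rest; 5 of the 2^4 = 16 assignments to the other variables satisfy what remains.
With x1 = False, by the same count on the reduced clause set, 0 assignments work.
Total: 5 + 0 = 5.

5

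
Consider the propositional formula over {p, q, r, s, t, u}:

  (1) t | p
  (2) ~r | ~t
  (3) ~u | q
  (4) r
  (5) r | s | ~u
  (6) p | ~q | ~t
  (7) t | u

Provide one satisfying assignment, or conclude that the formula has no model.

p: 1,  q: 1,  r: 1,  s: 1,  t: 0,  u: 1

From the singleton clause (r), r = 1.
From the singleton clause (~t), t = 0.
From the singleton clause (p), p = 1.
From the singleton clause (u), u = 1.
From the singleton clause (q), q = 1.
Every clause is now satisfied; s is unconstrained.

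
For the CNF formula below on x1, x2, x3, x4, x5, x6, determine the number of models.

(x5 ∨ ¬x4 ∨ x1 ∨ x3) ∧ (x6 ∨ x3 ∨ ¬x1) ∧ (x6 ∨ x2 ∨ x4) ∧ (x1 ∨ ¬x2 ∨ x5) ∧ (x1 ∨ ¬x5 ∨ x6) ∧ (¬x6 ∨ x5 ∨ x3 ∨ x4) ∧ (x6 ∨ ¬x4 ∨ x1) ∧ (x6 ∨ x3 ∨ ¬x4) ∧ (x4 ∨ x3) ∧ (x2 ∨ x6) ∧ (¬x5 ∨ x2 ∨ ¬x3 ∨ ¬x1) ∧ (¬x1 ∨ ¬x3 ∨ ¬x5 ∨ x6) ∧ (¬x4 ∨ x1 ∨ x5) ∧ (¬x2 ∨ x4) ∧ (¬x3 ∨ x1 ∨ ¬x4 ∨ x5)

There are 2^6 = 64 truth assignments over (x1, x2, x3, x4, x5, x6).
Split on x2. With x2 = True, the clauses containing x2 are satisfied and ¬x2 drops from the rest; 7 of the 2^5 = 32 assignments to the other variables satisfy what remains.
With x2 = False, by the same count on the reduced clause set, 8 assignments work.
Total: 7 + 8 = 15.

15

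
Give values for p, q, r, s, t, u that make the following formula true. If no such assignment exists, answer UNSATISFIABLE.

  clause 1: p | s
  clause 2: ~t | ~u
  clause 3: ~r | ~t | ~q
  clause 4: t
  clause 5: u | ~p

p=0, q=1, r=0, s=1, t=1, u=0

(t) alone gives t = 1.
(~u) alone gives u = 0.
(~p) alone gives p = 0.
(s) alone gives s = 1.
Suppose r = 0.
Every clause is now satisfied; q is unconstrained.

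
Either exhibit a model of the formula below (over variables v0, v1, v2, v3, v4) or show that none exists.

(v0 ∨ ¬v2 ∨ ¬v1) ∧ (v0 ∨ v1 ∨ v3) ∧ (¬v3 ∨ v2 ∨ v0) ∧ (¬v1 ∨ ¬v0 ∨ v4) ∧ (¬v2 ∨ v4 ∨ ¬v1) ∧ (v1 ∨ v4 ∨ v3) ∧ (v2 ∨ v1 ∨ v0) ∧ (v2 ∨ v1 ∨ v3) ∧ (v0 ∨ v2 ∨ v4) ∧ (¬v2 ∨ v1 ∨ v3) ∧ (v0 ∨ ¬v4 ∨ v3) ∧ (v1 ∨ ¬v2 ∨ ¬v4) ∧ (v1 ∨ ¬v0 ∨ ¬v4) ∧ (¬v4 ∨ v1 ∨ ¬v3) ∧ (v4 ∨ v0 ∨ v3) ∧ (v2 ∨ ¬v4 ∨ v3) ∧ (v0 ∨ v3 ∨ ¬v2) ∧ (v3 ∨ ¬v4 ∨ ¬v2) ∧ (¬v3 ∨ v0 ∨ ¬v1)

Suppose v0 = True.
Suppose v1 = True.
Unit clause (v4) forces v4 = True.
Suppose v2 = True.
Unit clause (v3) forces v3 = True.
This assignment satisfies each clause.

v0: True; v1: True; v2: True; v3: True; v4: True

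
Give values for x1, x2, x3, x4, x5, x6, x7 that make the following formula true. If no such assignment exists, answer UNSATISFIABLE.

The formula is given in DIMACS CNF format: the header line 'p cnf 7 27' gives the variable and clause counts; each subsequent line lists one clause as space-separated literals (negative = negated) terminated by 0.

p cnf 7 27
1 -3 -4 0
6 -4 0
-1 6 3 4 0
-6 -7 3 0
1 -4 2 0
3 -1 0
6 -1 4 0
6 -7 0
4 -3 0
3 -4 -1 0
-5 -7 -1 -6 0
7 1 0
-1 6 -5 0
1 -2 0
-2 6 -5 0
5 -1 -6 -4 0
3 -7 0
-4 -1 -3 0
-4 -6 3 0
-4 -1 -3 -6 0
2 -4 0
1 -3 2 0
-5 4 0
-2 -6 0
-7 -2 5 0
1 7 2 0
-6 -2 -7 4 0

UNSATISFIABLE

Try x6 = True.
(¬x2) alone gives x2 = False.
(¬x4) alone gives x4 = False.
(¬x3) alone gives x3 = False.
(¬x7) alone gives x7 = False.
(¬x1) alone gives x1 = False.
But (x1) is also a unit clause — contradiction.
That branch fails; take x6 = False instead.
(¬x4) alone gives x4 = False.
(¬x1) alone gives x1 = False.
(¬x7) alone gives x7 = False.
But (x7) is also a unit clause — contradiction.
Either choice for x6 ends in contradiction.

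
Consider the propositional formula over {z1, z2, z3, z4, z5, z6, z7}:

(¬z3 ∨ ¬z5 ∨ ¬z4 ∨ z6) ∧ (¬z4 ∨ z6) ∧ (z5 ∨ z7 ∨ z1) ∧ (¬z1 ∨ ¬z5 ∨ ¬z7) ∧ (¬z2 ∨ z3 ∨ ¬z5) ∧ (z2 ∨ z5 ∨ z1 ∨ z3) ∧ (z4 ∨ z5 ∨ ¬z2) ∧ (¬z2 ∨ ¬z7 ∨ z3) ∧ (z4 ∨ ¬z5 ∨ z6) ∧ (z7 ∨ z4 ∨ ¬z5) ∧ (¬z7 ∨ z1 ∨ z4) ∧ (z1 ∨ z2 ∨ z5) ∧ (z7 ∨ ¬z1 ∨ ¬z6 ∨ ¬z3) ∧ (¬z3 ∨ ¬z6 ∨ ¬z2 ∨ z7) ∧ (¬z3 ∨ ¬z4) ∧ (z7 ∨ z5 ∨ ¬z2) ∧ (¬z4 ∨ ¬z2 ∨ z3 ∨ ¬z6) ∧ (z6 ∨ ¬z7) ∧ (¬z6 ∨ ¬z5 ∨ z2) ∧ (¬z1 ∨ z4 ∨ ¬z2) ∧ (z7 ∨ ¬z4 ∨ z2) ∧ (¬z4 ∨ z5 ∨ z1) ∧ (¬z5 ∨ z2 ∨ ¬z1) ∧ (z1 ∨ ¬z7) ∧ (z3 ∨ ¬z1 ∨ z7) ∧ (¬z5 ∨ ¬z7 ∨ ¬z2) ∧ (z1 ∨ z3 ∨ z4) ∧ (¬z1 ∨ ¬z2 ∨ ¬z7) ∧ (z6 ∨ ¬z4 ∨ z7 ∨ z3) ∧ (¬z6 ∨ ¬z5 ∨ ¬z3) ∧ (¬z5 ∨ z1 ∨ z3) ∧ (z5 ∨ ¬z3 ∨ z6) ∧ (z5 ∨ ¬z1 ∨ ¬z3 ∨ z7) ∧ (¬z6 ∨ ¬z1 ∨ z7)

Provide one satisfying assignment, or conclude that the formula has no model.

z1: True, z2: False, z3: False, z4: False, z5: False, z6: True, z7: True

Case z4 = False:
Case z5 = False:
The clause (¬z2) is unit, so z2 = False.
The clause (z1) is unit, so z1 = True.
Case z6 = True:
The clause (z7) is unit, so z7 = True.
Every clause is now satisfied; z3 is unconstrained.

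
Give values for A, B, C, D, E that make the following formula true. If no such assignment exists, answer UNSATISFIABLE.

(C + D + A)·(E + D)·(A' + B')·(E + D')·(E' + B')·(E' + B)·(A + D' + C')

UNSATISFIABLE

Case E = 1:
Unit clause (B') forces B = 0.
Now (B) is unsatisfied and unit — conflict.
That branch fails; take E = 0 instead.
Unit clause (D) forces D = 1.
Now (D') is unsatisfied and unit — conflict.
Neither E = 1 nor E = 0 works.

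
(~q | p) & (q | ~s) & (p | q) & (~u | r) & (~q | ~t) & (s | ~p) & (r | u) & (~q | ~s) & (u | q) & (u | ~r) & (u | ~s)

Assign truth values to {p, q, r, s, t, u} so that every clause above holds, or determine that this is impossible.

UNSATISFIABLE

Suppose q = 0.
(~s) alone gives s = 0.
(p) alone gives p = 1.
Now (~p) is unsatisfied and unit — conflict.
So q must be the other value — set q = 1.
(p) alone gives p = 1.
(~t) alone gives t = 0.
(s) alone gives s = 1.
Now (~s) is unsatisfied and unit — conflict.
Neither q = 1 nor q = 0 works.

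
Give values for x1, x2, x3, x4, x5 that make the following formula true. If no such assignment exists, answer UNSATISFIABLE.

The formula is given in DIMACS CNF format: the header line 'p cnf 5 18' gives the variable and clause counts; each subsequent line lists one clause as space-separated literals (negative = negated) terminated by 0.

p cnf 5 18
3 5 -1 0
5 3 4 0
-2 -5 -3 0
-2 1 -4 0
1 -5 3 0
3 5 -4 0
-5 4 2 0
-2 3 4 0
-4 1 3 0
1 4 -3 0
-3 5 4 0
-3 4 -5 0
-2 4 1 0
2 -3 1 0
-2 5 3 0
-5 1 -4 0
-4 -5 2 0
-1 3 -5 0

x1 ↦ True,  x2 ↦ True,  x3 ↦ True,  x4 ↦ True,  x5 ↦ False

Try x3 = True.
Try x2 = True.
From the singleton clause (¬x5), x5 = False.
From the singleton clause (x4), x4 = True.
From the singleton clause (x1), x1 = True.
Every clause now holds.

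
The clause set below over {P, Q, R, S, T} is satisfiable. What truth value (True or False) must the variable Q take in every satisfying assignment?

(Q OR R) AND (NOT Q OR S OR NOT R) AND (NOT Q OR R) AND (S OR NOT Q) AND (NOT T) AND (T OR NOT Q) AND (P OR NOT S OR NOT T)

False

Suppose Q = true.
The clause (R) is unit, so R = true.
The clause (S) is unit, so S = true.
The clause (NOT T) is unit, so T = false.
But (T) is also a unit clause — contradiction.
So every satisfying assignment has Q = False.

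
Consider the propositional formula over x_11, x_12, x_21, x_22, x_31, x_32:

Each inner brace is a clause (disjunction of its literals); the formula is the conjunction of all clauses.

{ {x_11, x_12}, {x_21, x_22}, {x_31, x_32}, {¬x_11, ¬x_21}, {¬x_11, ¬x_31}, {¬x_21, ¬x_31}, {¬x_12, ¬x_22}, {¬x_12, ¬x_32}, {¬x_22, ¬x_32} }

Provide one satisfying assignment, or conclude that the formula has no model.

UNSATISFIABLE

Suppose x_11 = True.
Unit clause (¬x_21) forces x_21 = False.
Unit clause (x_22) forces x_22 = True.
Unit clause (¬x_31) forces x_31 = False.
Unit clause (x_32) forces x_32 = True.
But (¬x_32) is also a unit clause — contradiction.
So x_11 must be the other value — set x_11 = False.
Unit clause (x_12) forces x_12 = True.
Unit clause (¬x_22) forces x_22 = False.
Unit clause (x_21) forces x_21 = True.
Unit clause (¬x_31) forces x_31 = False.
Unit clause (x_32) forces x_32 = True.
But (¬x_32) is also a unit clause — contradiction.
Both values of x_11 lead to a conflict.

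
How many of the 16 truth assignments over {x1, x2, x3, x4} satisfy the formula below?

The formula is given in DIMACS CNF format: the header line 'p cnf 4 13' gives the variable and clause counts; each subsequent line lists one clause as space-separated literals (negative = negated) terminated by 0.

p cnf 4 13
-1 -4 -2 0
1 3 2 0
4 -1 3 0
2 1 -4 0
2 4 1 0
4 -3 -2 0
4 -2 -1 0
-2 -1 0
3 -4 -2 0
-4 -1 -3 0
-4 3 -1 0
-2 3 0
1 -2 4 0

2

There are 2^4 = 16 truth assignments over (x1, x2, x3, x4).
Check each against the 13 clauses (columns in the order x1, x2, x3, x4):
  F F F F  ✗ fails (x1 ∨ x3 ∨ x2)
  F F F T  ✗ fails (x1 ∨ x3 ∨ x2)
  F F T F  ✗ fails (x2 ∨ x4 ∨ x1)
  F F T T  ✗ fails (x2 ∨ x1 ∨ ¬x4)
  F T F F  ✗ fails (¬x2 ∨ x3)
  F T F T  ✗ fails (x3 ∨ ¬x4 ∨ ¬x2)
  F T T F  ✗ fails (x4 ∨ ¬x3 ∨ ¬x2)
  F T T T  ✓ satisfies all
  T F F F  ✗ fails (x4 ∨ ¬x1 ∨ x3)
  T F F T  ✗ fails (¬x4 ∨ x3 ∨ ¬x1)
  T F T F  ✓ satisfies all
  T F T T  ✗ fails (¬x4 ∨ ¬x1 ∨ ¬x3)
  T T F F  ✗ fails (x4 ∨ ¬x1 ∨ x3)
  T T F T  ✗ fails (¬x1 ∨ ¬x4 ∨ ¬x2)
  T T T F  ✗ fails (x4 ∨ ¬x3 ∨ ¬x2)
  T T T T  ✗ fails (¬x1 ∨ ¬x4 ∨ ¬x2)
2 of the 16 rows are models.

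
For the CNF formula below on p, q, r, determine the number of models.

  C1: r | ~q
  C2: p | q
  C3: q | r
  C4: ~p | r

There are 2^3 = 8 truth assignments over (p, q, r).
Split on r. With r = 1, the clauses containing r are satisfied and ~r drops from the rest; 3 of the 2^2 = 4 assignments to the other variables satisfy what remains.
With r = 0, by the same count on the reduced clause set, 0 assignments work.
Total: 3 + 0 = 3.

3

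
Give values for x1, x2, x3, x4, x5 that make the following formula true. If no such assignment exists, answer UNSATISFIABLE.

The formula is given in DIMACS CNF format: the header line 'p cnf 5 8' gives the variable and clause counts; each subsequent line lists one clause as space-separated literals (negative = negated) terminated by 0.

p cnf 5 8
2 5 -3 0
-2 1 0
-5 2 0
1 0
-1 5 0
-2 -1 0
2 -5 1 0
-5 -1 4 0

UNSATISFIABLE

Unit clause (x1) forces x1 = True.
Unit clause (x5) forces x5 = True.
Unit clause (x2) forces x2 = True.
But (¬x2) is also a unit clause — contradiction.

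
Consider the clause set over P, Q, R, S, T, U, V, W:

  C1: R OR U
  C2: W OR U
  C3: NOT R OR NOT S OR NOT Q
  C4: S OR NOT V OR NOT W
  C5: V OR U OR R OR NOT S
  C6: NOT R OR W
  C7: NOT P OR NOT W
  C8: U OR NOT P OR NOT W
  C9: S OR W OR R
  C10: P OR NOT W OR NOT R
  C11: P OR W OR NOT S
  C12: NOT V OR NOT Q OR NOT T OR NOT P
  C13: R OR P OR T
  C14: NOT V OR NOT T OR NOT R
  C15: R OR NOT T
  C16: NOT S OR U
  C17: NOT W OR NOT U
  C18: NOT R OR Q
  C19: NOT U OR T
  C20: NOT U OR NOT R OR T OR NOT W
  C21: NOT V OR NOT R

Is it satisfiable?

Suppose R = true.
The clause (W) is unit, so W = true.
The clause (NOT P) is unit, so P = false.
That conflicts with the unit clause (P).
So R must be the other value — set R = false.
The clause (U) is unit, so U = true.
The clause (NOT T) is unit, so T = false.
That conflicts with the unit clause (T).
Both values of R lead to a conflict.
No assignment satisfies every clause.

Unsatisfiable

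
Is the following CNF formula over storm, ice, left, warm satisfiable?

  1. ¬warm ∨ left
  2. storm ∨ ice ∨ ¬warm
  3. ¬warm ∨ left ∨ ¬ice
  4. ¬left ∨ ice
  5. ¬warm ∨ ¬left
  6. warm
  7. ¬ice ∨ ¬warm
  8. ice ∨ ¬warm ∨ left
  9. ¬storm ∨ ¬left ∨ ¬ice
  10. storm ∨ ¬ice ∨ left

Unsatisfiable

The clause (warm) is unit, so warm = True.
The clause (left) is unit, so left = True.
Now (¬left) is unsatisfied and unit — conflict.
No assignment satisfies every clause.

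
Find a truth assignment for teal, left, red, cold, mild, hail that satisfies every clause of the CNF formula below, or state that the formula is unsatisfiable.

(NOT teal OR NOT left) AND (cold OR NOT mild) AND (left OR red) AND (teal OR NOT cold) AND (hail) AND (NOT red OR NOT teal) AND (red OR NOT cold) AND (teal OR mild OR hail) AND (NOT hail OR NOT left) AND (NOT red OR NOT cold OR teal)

Unit clause (hail) forces hail = true.
Unit clause (NOT left) forces left = false.
Unit clause (red) forces red = true.
Unit clause (NOT teal) forces teal = false.
Unit clause (NOT cold) forces cold = false.
Unit clause (NOT mild) forces mild = false.
Every clause now holds.

teal ↦ false, left ↦ false, red ↦ true, cold ↦ false, mild ↦ false, hail ↦ true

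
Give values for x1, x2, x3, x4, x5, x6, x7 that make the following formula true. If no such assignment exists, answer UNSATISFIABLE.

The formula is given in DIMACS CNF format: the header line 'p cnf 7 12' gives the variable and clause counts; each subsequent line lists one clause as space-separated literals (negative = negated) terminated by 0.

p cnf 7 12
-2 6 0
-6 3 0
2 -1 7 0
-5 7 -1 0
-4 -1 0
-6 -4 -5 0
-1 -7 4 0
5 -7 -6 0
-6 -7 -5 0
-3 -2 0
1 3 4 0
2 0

UNSATISFIABLE

Unit clause (x2) forces x2 = True.
Unit clause (x6) forces x6 = True.
Unit clause (x3) forces x3 = True.
Now (¬x3) is unsatisfied and unit — conflict.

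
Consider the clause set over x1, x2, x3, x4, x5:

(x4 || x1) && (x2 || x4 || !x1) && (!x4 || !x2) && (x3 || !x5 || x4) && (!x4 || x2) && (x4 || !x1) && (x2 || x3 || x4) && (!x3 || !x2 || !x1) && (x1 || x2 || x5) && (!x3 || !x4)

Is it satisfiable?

No, unsatisfiable

Suppose x4 = true.
From the singleton clause (!x2), x2 = false.
But (x2) is also a unit clause — contradiction.
Undo x4 and try x4 = false.
From the singleton clause (x1), x1 = true.
But (!x1) is also a unit clause — contradiction.
Either choice for x4 ends in contradiction.
No assignment satisfies every clause.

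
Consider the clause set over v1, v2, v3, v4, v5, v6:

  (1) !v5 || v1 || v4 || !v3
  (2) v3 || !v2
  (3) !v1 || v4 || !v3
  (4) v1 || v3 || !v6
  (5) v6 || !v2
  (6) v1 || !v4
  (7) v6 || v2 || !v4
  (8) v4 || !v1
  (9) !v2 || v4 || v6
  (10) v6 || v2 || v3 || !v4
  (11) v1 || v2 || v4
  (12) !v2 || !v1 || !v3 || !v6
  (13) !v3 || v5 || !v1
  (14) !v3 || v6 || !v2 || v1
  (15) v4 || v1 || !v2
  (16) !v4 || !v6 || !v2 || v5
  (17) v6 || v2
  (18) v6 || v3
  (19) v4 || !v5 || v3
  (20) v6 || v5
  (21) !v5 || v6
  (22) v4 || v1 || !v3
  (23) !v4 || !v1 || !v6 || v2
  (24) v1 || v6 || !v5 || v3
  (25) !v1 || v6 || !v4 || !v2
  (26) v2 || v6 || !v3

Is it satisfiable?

Try v3 = true.
Try v1 = false.
Unit clause (!v4) forces v4 = false.
But (v4) is also a unit clause — contradiction.
Backtrack on v1: now try v1 = true.
Unit clause (v4) forces v4 = true.
Unit clause (v5) forces v5 = true.
Unit clause (v6) forces v6 = true.
Unit clause (!v2) forces v2 = false.
But (v2) is also a unit clause — contradiction.
Both values of v1 lead to a conflict.
Backtrack on v3: now try v3 = false.
Unit clause (!v2) forces v2 = false.
Unit clause (v6) forces v6 = true.
Unit clause (v1) forces v1 = true.
Unit clause (v4) forces v4 = true.
But (!v4) is also a unit clause — contradiction.
Both values of v3 lead to a conflict.
No assignment satisfies every clause.

No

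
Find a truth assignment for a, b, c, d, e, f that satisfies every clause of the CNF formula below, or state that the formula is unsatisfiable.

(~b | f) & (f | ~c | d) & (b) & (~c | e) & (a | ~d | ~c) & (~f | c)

a: 0,  b: 1,  c: 1,  d: 0,  e: 1,  f: 1

(b) alone gives b = 1.
(f) alone gives f = 1.
(c) alone gives c = 1.
(e) alone gives e = 1.
Case a = 0:
(~d) alone gives d = 0.
This assignment satisfies each clause.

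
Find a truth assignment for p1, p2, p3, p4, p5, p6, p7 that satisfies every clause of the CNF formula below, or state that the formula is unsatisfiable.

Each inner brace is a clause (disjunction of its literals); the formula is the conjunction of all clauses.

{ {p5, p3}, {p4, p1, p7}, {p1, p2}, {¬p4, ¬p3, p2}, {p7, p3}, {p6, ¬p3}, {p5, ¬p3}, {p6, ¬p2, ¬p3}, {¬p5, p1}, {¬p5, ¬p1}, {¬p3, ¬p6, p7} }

Suppose p5 = True.
(p1) alone gives p1 = True.
But (¬p1) is also a unit clause — contradiction.
That branch fails; take p5 = False instead.
(p3) alone gives p3 = True.
But (¬p3) is also a unit clause — contradiction.
Either choice for p5 ends in contradiction.

UNSATISFIABLE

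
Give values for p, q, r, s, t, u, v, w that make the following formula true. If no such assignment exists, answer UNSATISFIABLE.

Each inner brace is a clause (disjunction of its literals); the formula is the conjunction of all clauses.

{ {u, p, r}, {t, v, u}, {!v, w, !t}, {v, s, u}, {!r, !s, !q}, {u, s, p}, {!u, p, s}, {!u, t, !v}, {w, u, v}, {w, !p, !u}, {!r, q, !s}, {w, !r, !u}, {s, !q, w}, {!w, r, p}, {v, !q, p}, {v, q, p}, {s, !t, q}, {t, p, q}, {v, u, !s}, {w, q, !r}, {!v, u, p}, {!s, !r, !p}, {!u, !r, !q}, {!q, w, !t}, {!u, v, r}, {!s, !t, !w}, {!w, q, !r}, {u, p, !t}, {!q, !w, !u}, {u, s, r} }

p ↦ true,  q ↦ true,  r ↦ false,  s ↦ true,  t ↦ false,  u ↦ false,  v ↦ true,  w ↦ false

Suppose u = false.
Suppose p = true.
Suppose t = false.
Unit clause (v) forces v = true.
Suppose s = true.
Unit clause (!r) forces r = false.
No clause remains; q, w are free.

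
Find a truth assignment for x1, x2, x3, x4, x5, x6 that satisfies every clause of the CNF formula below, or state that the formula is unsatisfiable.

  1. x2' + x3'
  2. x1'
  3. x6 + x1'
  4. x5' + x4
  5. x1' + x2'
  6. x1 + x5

Unit clause (x1') forces x1 = 0.
Unit clause (x5) forces x5 = 1.
Unit clause (x4) forces x4 = 1.
Branch on x2: set x2 = 1.
Unit clause (x3') forces x3 = 0.
All clauses hold; x6 can take either value.

x1 ↦ 0; x2 ↦ 1; x3 ↦ 0; x4 ↦ 1; x5 ↦ 1; x6 ↦ 0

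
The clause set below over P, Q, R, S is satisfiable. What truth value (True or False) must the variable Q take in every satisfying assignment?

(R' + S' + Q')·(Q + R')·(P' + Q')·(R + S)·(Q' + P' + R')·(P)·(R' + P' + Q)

Suppose Q = 1.
Unit clause (P') forces P = 0.
But (P) is also a unit clause — contradiction.
So every satisfying assignment has Q = False.

False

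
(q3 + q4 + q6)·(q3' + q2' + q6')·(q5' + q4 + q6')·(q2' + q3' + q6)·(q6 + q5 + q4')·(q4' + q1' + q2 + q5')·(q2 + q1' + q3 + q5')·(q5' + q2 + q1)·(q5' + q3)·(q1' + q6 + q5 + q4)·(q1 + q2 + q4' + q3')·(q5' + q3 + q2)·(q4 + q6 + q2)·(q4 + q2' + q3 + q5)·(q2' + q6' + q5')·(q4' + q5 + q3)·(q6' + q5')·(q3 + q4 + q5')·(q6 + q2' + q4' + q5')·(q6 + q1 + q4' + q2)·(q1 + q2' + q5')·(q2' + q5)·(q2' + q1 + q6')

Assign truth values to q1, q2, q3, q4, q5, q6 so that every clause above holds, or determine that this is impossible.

Try q5 = 0.
From the singleton clause (q2'), q2 = 0.
Try q6 = 1.
Try q4 = 0.
All clauses hold; q1, q3 can take either value.

q1=0,  q2=0,  q3=0,  q4=0,  q5=0,  q6=1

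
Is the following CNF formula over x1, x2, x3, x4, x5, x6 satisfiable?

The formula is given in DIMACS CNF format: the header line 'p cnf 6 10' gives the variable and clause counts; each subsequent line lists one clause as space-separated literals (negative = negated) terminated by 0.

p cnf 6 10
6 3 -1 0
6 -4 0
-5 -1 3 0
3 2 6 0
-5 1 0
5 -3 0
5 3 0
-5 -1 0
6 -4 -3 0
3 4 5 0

No

Case x6 = True:
Case x5 = False:
Unit clause (¬x3) forces x3 = False.
But (x3) is also a unit clause — contradiction.
Undo x5 and try x5 = True.
Unit clause (x1) forces x1 = True.
But (¬x1) is also a unit clause — contradiction.
Either choice for x5 ends in contradiction.
Undo x6 and try x6 = False.
Unit clause (¬x4) forces x4 = False.
Case x3 = True:
Unit clause (x5) forces x5 = True.
Unit clause (x1) forces x1 = True.
But (¬x1) is also a unit clause — contradiction.
Undo x3 and try x3 = False.
Unit clause (¬x1) forces x1 = False.
Unit clause (x2) forces x2 = True.
Unit clause (¬x5) forces x5 = False.
But (x5) is also a unit clause — contradiction.
Either choice for x3 ends in contradiction.
Either choice for x6 ends in contradiction.
No assignment satisfies every clause.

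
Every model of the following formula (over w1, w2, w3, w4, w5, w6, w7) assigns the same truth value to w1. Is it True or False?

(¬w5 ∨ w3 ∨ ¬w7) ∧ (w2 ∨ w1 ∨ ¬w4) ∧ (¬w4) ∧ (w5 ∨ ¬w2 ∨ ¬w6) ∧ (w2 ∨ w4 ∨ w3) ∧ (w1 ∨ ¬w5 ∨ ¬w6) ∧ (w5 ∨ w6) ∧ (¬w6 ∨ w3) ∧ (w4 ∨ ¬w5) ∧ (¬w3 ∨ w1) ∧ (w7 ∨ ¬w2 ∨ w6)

Suppose w1 = False.
The clause (¬w4) is unit, so w4 = False.
The clause (¬w5) is unit, so w5 = False.
The clause (w6) is unit, so w6 = True.
The clause (¬w2) is unit, so w2 = False.
The clause (w3) is unit, so w3 = True.
But (¬w3) is also a unit clause — contradiction.
So every satisfying assignment has w1 = True.

True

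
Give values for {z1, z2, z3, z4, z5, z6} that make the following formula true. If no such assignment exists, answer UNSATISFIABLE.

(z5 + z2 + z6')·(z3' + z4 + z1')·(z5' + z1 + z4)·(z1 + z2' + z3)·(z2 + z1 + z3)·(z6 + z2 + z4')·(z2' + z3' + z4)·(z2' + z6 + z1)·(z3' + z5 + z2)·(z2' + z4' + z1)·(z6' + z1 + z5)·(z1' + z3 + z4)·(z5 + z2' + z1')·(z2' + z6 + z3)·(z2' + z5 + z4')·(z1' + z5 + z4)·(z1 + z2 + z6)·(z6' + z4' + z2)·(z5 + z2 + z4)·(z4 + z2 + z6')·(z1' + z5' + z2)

z1: 1, z2: 1, z3: 0, z4: 1, z5: 1, z6: 1

Branch on z5: set z5 = 1.
Branch on z1: set z1 = 1.
Unit clause (z2) forces z2 = 1.
Branch on z3: set z3 = 0.
Unit clause (z4) forces z4 = 1.
Unit clause (z6) forces z6 = 1.
This assignment satisfies each clause.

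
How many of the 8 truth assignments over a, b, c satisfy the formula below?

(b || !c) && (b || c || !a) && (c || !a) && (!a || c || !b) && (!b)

There are 2^3 = 8 truth assignments over (a, b, c).
Split on a. With a = true, the clauses containing a are satisfied and !a drops from the rest; 0 of the 2^2 = 4 assignments to the other variables satisfy what remains.
With a = false, by the same count on the reduced clause set, 1 assignment works.
(One model: a=F, b=F, c=F.)
Total: 0 + 1 = 1.

1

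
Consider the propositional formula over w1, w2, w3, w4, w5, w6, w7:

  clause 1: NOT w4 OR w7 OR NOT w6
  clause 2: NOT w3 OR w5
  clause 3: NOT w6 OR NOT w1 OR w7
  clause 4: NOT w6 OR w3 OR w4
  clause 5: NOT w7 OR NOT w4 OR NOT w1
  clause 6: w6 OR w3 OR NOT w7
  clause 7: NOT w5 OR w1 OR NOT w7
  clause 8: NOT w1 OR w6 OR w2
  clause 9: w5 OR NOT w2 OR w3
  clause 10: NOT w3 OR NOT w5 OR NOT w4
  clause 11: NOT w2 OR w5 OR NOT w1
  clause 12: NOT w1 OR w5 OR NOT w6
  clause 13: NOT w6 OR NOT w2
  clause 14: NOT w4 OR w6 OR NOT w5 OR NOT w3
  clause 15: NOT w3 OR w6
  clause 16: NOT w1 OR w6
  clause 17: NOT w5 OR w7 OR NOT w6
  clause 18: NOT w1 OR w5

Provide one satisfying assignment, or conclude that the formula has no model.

w1=false,  w2=false,  w3=false,  w4=true,  w5=true,  w6=false,  w7=false

Branch on w3: set w3 = false.
Branch on w6: set w6 = false.
From the singleton clause (NOT w7), w7 = false.
From the singleton clause (NOT w1), w1 = false.
Branch on w5: set w5 = true.
Every clause is now satisfied; w2, w4 are unconstrained.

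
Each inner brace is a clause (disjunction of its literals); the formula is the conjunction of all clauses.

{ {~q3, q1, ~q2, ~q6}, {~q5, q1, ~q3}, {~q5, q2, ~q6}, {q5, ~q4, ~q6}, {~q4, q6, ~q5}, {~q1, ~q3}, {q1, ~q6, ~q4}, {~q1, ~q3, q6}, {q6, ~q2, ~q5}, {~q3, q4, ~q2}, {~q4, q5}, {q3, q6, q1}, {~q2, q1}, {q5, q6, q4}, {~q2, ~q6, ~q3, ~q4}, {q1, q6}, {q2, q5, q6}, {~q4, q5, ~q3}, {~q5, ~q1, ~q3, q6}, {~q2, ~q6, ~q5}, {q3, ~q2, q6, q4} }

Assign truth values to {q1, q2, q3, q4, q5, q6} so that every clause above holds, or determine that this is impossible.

Try q1 = 1.
Unit clause (~q3) forces q3 = 0.
Try q4 = 0.
Try q5 = 1.
Try q2 = 0.
Unit clause (~q6) forces q6 = 0.
This assignment satisfies each clause.

q1 ↦ 1, q2 ↦ 0, q3 ↦ 0, q4 ↦ 0, q5 ↦ 1, q6 ↦ 0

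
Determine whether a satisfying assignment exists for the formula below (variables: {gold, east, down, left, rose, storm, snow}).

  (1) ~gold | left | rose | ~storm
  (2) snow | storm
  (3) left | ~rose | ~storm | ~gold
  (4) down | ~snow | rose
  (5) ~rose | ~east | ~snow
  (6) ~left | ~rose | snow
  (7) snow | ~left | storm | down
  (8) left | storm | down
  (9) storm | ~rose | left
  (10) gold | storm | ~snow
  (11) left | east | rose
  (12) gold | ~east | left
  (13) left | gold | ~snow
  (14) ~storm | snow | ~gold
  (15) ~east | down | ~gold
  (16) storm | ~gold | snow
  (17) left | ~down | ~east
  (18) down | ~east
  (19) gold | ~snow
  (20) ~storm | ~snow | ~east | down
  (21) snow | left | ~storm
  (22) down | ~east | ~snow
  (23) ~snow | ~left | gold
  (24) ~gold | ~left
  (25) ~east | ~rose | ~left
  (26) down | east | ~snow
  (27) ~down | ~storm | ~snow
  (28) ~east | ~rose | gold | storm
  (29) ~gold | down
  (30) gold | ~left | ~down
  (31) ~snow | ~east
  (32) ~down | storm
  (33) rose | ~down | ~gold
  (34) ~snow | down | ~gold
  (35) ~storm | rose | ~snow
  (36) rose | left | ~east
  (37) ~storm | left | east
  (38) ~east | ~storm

Yes

Case snow = 0:
The clause (storm) is unit, so storm = 1.
The clause (~gold) is unit, so gold = 0.
The clause (left) is unit, so left = 1.
The clause (~rose) is unit, so rose = 0.
The clause (~down) is unit, so down = 0.
The clause (~east) is unit, so east = 0.
Every clause now holds.
A satisfying assignment: gold: 0; east: 0; down: 0; left: 1; rose: 0; storm: 1; snow: 0.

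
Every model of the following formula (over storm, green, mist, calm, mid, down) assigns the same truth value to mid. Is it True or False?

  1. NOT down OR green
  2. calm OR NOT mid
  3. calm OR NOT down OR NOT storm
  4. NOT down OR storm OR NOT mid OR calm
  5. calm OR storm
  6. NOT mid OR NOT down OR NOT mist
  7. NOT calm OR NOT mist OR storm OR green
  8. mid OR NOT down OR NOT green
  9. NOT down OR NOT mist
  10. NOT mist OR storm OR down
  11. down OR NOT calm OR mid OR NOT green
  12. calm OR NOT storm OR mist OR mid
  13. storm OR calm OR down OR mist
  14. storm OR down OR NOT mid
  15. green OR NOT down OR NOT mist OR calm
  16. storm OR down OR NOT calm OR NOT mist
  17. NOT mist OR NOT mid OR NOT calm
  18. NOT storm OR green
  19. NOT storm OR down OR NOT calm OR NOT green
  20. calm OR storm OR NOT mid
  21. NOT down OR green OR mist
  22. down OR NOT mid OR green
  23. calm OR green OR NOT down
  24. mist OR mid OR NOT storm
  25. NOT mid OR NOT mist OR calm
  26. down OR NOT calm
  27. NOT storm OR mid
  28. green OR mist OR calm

True

Suppose mid = false.
The clause (NOT storm) is unit, so storm = false.
The clause (calm) is unit, so calm = true.
The clause (down) is unit, so down = true.
The clause (green) is unit, so green = true.
But (NOT green) is also a unit clause — contradiction.
So every satisfying assignment has mid = True.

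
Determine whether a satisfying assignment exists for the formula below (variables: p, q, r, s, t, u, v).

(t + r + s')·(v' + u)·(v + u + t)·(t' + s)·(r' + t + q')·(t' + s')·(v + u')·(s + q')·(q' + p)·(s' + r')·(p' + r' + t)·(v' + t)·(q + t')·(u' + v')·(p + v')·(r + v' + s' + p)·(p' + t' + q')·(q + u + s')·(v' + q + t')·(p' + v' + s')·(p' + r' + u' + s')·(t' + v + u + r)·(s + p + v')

No, unsatisfiable

Try v = 0.
From the singleton clause (u'), u = 0.
From the singleton clause (t), t = 1.
From the singleton clause (s), s = 1.
That conflicts with the unit clause (s').
That branch fails; take v = 1 instead.
From the singleton clause (u), u = 1.
That conflicts with the unit clause (u').
Either choice for v ends in contradiction.
No assignment satisfies every clause.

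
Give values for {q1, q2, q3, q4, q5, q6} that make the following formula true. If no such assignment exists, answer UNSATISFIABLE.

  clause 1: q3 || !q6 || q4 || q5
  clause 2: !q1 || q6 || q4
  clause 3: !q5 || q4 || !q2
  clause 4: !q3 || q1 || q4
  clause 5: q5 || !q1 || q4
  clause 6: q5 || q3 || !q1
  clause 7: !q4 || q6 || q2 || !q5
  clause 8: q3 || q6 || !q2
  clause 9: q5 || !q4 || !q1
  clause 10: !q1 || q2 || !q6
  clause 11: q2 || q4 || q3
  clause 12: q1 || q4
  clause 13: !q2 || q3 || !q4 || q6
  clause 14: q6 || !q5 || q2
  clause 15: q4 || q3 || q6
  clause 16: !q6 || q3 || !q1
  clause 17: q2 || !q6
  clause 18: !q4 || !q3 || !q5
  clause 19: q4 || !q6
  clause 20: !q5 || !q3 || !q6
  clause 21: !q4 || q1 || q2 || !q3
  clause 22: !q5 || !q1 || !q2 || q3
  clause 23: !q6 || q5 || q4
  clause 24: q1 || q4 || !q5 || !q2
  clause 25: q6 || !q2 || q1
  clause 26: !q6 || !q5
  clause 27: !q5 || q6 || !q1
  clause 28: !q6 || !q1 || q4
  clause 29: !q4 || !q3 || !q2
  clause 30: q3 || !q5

q1: false; q2: false; q3: false; q4: true; q5: false; q6: false

Case q1 = false:
From the singleton clause (q4), q4 = true.
Case q2 = false:
From the singleton clause (!q6), q6 = false.
From the singleton clause (!q5), q5 = false.
From the singleton clause (!q3), q3 = false.
Every clause now holds.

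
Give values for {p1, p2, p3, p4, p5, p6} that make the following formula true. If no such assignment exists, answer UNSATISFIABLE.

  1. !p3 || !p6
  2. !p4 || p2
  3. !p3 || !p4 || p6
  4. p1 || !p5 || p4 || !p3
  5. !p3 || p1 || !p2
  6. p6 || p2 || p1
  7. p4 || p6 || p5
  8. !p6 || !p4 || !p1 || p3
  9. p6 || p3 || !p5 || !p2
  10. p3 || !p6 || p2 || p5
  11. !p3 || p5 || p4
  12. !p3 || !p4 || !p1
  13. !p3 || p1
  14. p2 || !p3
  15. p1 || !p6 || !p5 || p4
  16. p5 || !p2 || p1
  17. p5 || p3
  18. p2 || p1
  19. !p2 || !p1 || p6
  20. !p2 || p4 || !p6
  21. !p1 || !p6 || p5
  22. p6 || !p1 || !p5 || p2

p1 ↦ false,  p2 ↦ true,  p3 ↦ false,  p4 ↦ true,  p5 ↦ true,  p6 ↦ true

Suppose p3 = false.
(p5) alone gives p5 = true.
Suppose p4 = true.
(p2) alone gives p2 = true.
(p6) alone gives p6 = true.
(!p1) alone gives p1 = false.
All clauses are satisfied.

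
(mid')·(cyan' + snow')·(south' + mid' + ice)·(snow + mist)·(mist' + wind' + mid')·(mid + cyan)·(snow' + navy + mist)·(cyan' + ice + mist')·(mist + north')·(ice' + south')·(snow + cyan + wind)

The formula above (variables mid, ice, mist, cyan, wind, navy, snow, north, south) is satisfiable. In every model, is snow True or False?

False

Suppose snow = 1.
Unit clause (mid') forces mid = 0.
Unit clause (cyan') forces cyan = 0.
But (cyan) is also a unit clause — contradiction.
So every satisfying assignment has snow = False.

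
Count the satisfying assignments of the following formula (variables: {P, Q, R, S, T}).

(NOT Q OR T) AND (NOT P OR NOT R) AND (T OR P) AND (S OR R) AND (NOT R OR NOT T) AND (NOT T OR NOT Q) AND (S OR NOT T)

3

There are 2^5 = 32 truth assignments over (P, Q, R, S, T).
Split on Q. With Q = true, the clauses containing Q are satisfied and NOT Q drops from the rest; 0 of the 2^4 = 16 assignments to the other variables satisfy what remains.
With Q = false, by the same count on the reduced clause set, 3 assignments work.
Total: 0 + 3 = 3.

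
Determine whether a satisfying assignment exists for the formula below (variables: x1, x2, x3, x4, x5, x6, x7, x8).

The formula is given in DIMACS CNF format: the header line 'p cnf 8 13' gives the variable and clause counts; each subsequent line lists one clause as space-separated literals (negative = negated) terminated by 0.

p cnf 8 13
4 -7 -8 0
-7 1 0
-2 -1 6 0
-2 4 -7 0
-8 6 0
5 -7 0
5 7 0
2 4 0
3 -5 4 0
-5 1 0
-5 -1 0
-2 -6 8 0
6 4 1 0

No, unsatisfiable

Try x7 = False.
From the singleton clause (x5), x5 = True.
From the singleton clause (x1), x1 = True.
Now (¬x1) is unsatisfied and unit — conflict.
That branch fails; take x7 = True instead.
From the singleton clause (x1), x1 = True.
From the singleton clause (x5), x5 = True.
Now (¬x5) is unsatisfied and unit — conflict.
Both values of x7 lead to a conflict.
No assignment satisfies every clause.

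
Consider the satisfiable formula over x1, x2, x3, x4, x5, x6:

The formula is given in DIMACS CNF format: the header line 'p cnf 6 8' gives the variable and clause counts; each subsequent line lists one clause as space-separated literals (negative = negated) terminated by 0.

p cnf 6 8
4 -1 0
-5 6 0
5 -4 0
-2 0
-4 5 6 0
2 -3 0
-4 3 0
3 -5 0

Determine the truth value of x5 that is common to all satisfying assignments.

Suppose x5 = True.
(x6) alone gives x6 = True.
(¬x2) alone gives x2 = False.
(¬x3) alone gives x3 = False.
But (x3) is also a unit clause — contradiction.
So every satisfying assignment has x5 = False.

False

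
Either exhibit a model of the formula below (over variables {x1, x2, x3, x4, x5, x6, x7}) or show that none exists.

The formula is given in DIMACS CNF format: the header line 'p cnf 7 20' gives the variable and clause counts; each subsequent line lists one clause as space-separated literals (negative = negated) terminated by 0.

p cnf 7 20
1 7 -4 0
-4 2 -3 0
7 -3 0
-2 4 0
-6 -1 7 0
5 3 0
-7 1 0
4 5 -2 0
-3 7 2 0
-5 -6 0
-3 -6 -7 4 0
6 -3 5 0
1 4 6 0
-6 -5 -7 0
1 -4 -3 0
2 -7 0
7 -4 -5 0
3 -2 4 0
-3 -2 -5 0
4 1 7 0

x1: True,  x2: False,  x3: False,  x4: False,  x5: True,  x6: False,  x7: False

Suppose x7 = False.
The clause (¬x3) is unit, so x3 = False.
The clause (x5) is unit, so x5 = True.
The clause (¬x6) is unit, so x6 = False.
The clause (¬x4) is unit, so x4 = False.
The clause (¬x2) is unit, so x2 = False.
The clause (x1) is unit, so x1 = True.
This assignment satisfies each clause.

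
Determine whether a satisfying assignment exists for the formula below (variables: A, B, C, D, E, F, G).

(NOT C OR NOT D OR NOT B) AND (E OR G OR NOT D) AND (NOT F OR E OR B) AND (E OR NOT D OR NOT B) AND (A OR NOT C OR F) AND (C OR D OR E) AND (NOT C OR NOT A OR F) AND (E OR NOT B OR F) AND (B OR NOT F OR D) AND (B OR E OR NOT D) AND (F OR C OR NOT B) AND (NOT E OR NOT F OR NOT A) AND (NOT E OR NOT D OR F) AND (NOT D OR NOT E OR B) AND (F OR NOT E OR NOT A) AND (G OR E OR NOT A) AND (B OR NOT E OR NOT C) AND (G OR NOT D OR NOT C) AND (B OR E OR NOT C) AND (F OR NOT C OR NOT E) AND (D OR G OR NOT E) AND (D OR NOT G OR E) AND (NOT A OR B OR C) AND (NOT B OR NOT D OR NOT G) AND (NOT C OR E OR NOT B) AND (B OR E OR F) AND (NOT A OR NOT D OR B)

Yes

Suppose C = true.
Suppose D = false.
Suppose A = false.
(F) alone gives F = true.
(B) alone gives B = true.
(E) alone gives E = true.
(G) alone gives G = true.
All clauses are satisfied.
A satisfying assignment: A=false,  B=true,  C=true,  D=false,  E=true,  F=true,  G=true.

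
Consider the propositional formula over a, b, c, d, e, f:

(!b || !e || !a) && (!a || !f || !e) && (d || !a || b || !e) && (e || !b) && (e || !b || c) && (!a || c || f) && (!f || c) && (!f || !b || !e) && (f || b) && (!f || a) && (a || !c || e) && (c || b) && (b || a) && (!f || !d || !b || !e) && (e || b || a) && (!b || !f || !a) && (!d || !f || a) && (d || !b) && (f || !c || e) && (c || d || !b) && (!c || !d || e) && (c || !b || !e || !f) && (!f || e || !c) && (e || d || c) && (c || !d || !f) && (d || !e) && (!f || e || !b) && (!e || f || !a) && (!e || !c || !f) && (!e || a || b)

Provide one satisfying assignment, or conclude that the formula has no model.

Branch on e: set e = true.
The clause (d) is unit, so d = true.
Branch on b: set b = true.
The clause (!a) is unit, so a = false.
The clause (!f) is unit, so f = false.
No clause remains; c is free.

a: false; b: true; c: true; d: true; e: true; f: false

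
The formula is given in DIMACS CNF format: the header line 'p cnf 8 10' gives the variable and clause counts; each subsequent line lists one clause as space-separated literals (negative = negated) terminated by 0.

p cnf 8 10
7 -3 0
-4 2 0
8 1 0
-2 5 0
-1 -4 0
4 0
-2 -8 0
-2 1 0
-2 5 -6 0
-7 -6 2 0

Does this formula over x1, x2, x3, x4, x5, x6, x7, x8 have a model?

Unsatisfiable

(x4) alone gives x4 = True.
(x2) alone gives x2 = True.
(x5) alone gives x5 = True.
(¬x1) alone gives x1 = False.
Now (x1) is unsatisfied and unit — conflict.
No assignment satisfies every clause.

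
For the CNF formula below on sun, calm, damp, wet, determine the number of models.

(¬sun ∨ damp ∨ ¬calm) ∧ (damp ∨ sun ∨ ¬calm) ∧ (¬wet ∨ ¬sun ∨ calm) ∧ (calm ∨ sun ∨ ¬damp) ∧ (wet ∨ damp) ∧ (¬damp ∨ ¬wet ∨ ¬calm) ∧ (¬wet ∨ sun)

There are 2^4 = 16 truth assignments over (sun, calm, damp, wet).
Check each against the 7 clauses (columns in the order sun, calm, damp, wet):
  F F F F  ✗ fails (wet ∨ damp)
  F F F T  ✗ fails (¬wet ∨ sun)
  F F T F  ✗ fails (calm ∨ sun ∨ ¬damp)
  F F T T  ✗ fails (calm ∨ sun ∨ ¬damp)
  F T F F  ✗ fails (damp ∨ sun ∨ ¬calm)
  F T F T  ✗ fails (damp ∨ sun ∨ ¬calm)
  F T T F  ✓ satisfies all
  F T T T  ✗ fails (¬damp ∨ ¬wet ∨ ¬calm)
  T F F F  ✗ fails (wet ∨ damp)
  T F F T  ✗ fails (¬wet ∨ ¬sun ∨ calm)
  T F T F  ✓ satisfies all
  T F T T  ✗ fails (¬wet ∨ ¬sun ∨ calm)
  T T F F  ✗ fails (¬sun ∨ damp ∨ ¬calm)
  T T F T  ✗ fails (¬sun ∨ damp ∨ ¬calm)
  T T T F  ✓ satisfies all
  T T T T  ✗ fails (¬damp ∨ ¬wet ∨ ¬calm)
3 of the 16 rows are models.

3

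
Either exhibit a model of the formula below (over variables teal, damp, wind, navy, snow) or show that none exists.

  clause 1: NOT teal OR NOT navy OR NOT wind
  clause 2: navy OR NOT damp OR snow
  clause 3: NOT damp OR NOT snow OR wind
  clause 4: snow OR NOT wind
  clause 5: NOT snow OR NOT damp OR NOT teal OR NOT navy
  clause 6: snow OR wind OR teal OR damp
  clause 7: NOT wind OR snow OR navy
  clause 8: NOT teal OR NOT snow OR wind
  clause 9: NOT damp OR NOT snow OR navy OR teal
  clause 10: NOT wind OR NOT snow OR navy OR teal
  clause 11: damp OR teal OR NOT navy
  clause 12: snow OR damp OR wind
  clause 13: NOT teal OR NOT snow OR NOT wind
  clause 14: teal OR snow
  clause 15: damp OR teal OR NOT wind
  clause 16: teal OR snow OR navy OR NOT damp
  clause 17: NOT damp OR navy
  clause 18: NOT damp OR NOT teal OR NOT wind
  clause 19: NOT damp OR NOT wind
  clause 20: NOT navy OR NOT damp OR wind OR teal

teal=false, damp=false, wind=false, navy=false, snow=true

Branch on snow: set snow = true.
Branch on damp: set damp = false.
Branch on teal: set teal = false.
Unit clause (NOT navy) forces navy = false.
Unit clause (NOT wind) forces wind = false.
All clauses are satisfied.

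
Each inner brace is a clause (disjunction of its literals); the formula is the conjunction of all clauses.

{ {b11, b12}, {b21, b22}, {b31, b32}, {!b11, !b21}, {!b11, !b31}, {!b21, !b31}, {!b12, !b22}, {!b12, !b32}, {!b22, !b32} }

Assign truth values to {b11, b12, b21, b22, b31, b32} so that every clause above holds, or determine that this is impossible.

UNSATISFIABLE

Branch on b11: set b11 = true.
The clause (!b21) is unit, so b21 = false.
The clause (b22) is unit, so b22 = true.
The clause (!b31) is unit, so b31 = false.
The clause (b32) is unit, so b32 = true.
That conflicts with the unit clause (!b32).
Backtrack on b11: now try b11 = false.
The clause (b12) is unit, so b12 = true.
The clause (!b22) is unit, so b22 = false.
The clause (b21) is unit, so b21 = true.
The clause (!b31) is unit, so b31 = false.
The clause (b32) is unit, so b32 = true.
That conflicts with the unit clause (!b32).
Both values of b11 lead to a conflict.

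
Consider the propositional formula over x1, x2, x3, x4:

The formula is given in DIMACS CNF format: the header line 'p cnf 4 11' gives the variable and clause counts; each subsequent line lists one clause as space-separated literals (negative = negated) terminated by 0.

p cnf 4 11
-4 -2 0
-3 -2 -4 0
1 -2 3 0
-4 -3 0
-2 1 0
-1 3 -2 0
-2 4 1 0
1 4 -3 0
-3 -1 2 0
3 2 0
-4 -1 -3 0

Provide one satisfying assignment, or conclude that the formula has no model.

x1 ↦ True, x2 ↦ True, x3 ↦ True, x4 ↦ False

Try x4 = False.
Try x2 = True.
From the singleton clause (x1), x1 = True.
From the singleton clause (x3), x3 = True.
Every clause now holds.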